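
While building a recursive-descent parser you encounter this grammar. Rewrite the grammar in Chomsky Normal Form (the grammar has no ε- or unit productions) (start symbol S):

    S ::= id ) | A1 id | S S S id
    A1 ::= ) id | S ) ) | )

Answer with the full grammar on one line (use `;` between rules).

Introduce a nonterminal for each terminal appearing in a rule of length ≥ 2: X1 → id, X2 → ).
Binarize each right-hand side of length ≥ 3 by chaining fresh nonterminals (Y1, Y2, …): affected rules were S → S S S X1; A1 → S X2 X2.

S ::= X1 X2 | A1 X1 | S Y1; A1 ::= X2 X1 | S Y3 | ); X1 ::= id; X2 ::= ); Y1 ::= S Y2; Y2 ::= S X1; Y3 ::= X2 X2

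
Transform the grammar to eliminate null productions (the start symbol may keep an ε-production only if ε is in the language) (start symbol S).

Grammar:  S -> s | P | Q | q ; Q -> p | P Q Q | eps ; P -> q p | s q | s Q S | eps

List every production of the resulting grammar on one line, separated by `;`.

S -> s | P | Q | q | eps; Q -> p | P Q Q | P Q | P | Q Q; P -> q p | s q | s Q S | s Q | s S | s

Nullable nonterminals: {P, Q, S}.
ε ∈ L(G) since S is nullable, so keep S → ε.
For each production, add variants omitting each subset of nullable occurrences: Q → P Q Q gives P Q Q | P Q | P | Q Q. P → s Q S gives s Q S | s Q | s S | s.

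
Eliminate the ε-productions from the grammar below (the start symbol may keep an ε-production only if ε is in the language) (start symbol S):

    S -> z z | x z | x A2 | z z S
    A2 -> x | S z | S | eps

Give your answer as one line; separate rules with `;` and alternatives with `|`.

The nullable symbols are {A2}.
ε ∉ L(G), so no ε-production is kept.
Expand every rule over subsets of its nullable positions: S → x A2 gives x A2 | x.

S -> z z | x z | x A2 | x | z z S; A2 -> x | S z | S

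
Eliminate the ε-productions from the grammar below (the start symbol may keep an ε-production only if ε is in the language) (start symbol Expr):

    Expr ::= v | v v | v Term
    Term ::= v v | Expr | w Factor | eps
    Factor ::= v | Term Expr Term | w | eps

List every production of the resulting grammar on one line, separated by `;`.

Expr ::= v | v v | v Term; Term ::= v v | Expr | w Factor | w; Factor ::= v | Term Expr Term | Term Expr | Expr Term | Expr | w

The nullable symbols are {Factor, Term}.
ε ∉ L(G), so no ε-production is kept.
Expand every rule over subsets of its nullable positions: Term → w Factor gives w Factor | w. Factor → Term Expr Term gives Term Expr Term | Term Expr | Expr Term | Expr.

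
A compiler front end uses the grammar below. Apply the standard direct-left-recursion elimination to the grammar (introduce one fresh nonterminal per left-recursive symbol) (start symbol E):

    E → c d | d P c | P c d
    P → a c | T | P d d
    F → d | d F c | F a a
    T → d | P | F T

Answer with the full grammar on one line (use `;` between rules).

P, F are directly left-recursive.
For P: α = {d d}, β = {a c, T}. Rewrite as P → β P' and P' → α P' | ε.
For F: α = {a a}, β = {d, d F c}. Rewrite as F → β F' and F' → α F' | ε.

E → c d | d P c | P c d; P → a c P' | T P'; F → d F' | d F c F'; T → d | P | F T; P' → d d P' | ε; F' → a a F' | ε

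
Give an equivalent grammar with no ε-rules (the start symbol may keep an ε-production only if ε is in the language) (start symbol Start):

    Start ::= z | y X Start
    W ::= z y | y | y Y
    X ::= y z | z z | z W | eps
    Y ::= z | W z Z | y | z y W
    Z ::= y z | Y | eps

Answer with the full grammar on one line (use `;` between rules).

Start ::= z | y X Start | y Start; W ::= z y | y | y Y; X ::= y z | z z | z W; Y ::= z | W z Z | W z | y | z y W; Z ::= y z | Y

The nullable symbols are {X, Z}.
ε ∉ L(G), so no ε-production is kept.
Expand every rule over subsets of its nullable positions: Start → y X Start gives y X Start | y Start. Y → W z Z gives W z Z | W z.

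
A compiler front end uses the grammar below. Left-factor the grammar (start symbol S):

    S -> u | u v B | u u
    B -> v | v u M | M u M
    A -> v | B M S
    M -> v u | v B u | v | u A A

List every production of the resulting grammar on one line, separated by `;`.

S has alternatives sharing prefix 'u': factor to S → u S' with S' → ε | v B | u.
B has alternatives sharing prefix 'v': factor to B → v B' with B' → ε | u M.
M has alternatives sharing prefix 'v': factor to M → v M' with M' → u | B u | ε.

S -> u S'; B -> M u M | v B'; A -> v | B M S; M -> u A A | v M'; S' -> ε | v B | u; B' -> ε | u M; M' -> u | B u | ε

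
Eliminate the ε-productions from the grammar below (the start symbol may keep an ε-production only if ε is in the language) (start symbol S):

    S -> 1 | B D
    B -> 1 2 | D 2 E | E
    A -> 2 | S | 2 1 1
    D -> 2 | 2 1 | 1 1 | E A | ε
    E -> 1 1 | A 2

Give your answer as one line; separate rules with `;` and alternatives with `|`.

S -> 1 | B D | B; B -> 1 2 | D 2 E | 2 E | E; A -> 2 | S | 2 1 1; D -> 2 | 2 1 | 1 1 | E A; E -> 1 1 | A 2

Nullable set = {D}.
ε ∉ L(G), so no ε-production is kept.
For each production, add variants omitting each subset of nullable occurrences: S → B D gives B D | B. B → D 2 E gives D 2 E | 2 E.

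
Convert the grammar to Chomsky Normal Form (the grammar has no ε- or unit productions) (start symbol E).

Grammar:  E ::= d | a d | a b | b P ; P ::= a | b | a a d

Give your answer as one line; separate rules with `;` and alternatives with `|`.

E ::= d | X1 X2 | X1 X3 | X3 P; P ::= a | b | X1 Y1; X1 ::= a; X2 ::= d; X3 ::= b; Y1 ::= X1 X2

Introduce a nonterminal for each terminal appearing in a rule of length ≥ 2: X1 → a, X2 → d, X3 → b.
Binarize each right-hand side of length ≥ 3 by chaining fresh nonterminals (Y1, Y2, …): affected rules were P → X1 X1 X2.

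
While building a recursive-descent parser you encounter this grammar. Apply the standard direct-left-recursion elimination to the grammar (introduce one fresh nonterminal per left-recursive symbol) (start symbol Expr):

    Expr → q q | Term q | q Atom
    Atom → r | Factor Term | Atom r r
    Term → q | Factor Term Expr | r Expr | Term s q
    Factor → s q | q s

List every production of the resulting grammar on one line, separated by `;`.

Atom, Term are directly left-recursive.
For Atom: α = {r r}, β = {r, Factor Term}. Rewrite as Atom → β Atom1 and Atom1 → α Atom1 | ε.
For Term: α = {s q}, β = {q, Factor Term Expr, r Expr}. Rewrite as Term → β Term1 and Term1 → α Term1 | ε.

Expr → q q | Term q | q Atom; Atom → r Atom1 | Factor Term Atom1; Term → q Term1 | Factor Term Expr Term1 | r Expr Term1; Factor → s q | q s; Atom1 → r r Atom1 | ε; Term1 → s q Term1 | ε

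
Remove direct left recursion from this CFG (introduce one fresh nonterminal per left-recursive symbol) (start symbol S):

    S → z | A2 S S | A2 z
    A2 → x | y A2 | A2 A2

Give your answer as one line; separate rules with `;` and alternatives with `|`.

Directly left-recursive nonterminal: A2.
For A2: α = {A2}, β = {x, y A2}. Rewrite as A2 → β A2' and A2' → α A2' | ε.

S → z | A2 S S | A2 z; A2 → x A2' | y A2 A2'; A2' → A2 A2' | ε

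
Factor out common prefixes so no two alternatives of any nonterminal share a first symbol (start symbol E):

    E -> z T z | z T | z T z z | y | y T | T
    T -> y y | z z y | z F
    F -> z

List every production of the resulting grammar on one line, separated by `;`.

E has alternatives sharing prefix 'z T': factor to E → z T E' with E' → z | ε | z z.
E has alternatives sharing prefix 'y': factor to E → y E'' with E'' → ε | T.
T has alternatives sharing prefix 'z': factor to T → z T' with T' → z y | F.
E' has alternatives sharing prefix 'z': factor to E' → z E''' with E''' → ε | z.

E -> T | z T E' | y E''; T -> y y | z T'; F -> z; E' -> ε | z E'''; E'' -> ε | T; T' -> z y | F; E''' -> ε | z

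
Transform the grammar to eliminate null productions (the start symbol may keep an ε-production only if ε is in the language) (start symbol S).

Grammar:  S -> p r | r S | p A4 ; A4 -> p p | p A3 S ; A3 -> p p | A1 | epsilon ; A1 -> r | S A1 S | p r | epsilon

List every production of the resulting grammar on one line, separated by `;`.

The nullable symbols are {A1, A3}.
ε ∉ L(G), so no ε-production is kept.
For each production, add variants omitting each subset of nullable occurrences: A4 → p A3 S gives p A3 S | p S. A1 → S A1 S gives S A1 S | S S.

S -> p r | r S | p A4; A4 -> p p | p A3 S | p S; A3 -> p p | A1; A1 -> r | S A1 S | S S | p r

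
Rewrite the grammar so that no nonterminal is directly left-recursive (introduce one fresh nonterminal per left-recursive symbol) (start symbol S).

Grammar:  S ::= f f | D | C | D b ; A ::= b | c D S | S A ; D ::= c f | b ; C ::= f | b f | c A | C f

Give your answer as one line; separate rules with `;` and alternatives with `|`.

Directly left-recursive nonterminal: C.
For C: α = {f}, β = {f, b f, c A}. Rewrite as C → β C' and C' → α C' | ε.

S ::= f f | D | C | D b; A ::= b | c D S | S A; D ::= c f | b; C ::= f C' | b f C' | c A C'; C' ::= f C' | ε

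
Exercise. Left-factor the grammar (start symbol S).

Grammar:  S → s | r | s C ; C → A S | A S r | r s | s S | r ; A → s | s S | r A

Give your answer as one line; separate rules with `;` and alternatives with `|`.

S → r | s S'; C → s S | A S C' | r C''; A → r A | s A'; S' → ε | C; C' → ε | r; C'' → s | ε; A' → ε | S

S has alternatives sharing prefix 's': factor to S → s S' with S' → ε | C.
C has alternatives sharing prefix 'A S': factor to C → A S C' with C' → ε | r.
C has alternatives sharing prefix 'r': factor to C → r C'' with C'' → s | ε.
A has alternatives sharing prefix 's': factor to A → s A' with A' → ε | S.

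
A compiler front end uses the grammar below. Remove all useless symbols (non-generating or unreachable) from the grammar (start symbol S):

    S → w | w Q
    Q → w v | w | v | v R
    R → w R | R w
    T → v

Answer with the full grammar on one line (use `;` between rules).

S → w | w Q; Q → w v | w | v

Generating nonterminals: {Q, S, T}.
Reachable from S after that: {Q, S}.
Removed useless symbols: {R, T} and every production mentioning them.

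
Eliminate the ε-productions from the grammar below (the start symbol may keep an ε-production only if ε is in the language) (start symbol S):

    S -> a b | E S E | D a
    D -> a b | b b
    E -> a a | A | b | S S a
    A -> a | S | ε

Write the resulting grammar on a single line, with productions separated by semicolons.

S -> a b | E S E | E S | S E | D a; D -> a b | b b; E -> a a | A | b | S S a; A -> a | S

Nullable nonterminals: {A, E}.
ε ∉ L(G), so no ε-production is kept.
For each production, add variants omitting each subset of nullable occurrences: S → E S E gives E S E | E S | S E.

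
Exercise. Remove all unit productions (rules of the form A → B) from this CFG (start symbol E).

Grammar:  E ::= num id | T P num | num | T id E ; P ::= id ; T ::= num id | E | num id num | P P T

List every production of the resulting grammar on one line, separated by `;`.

Unit pairs: T ⇒* {E}.
For every A with A ⇒* B via unit rules, add B's non-unit alternatives to A; then delete every rule of the form X → Y.

E ::= num id | T P num | num | T id E; P ::= id; T ::= num id | T P num | num | T id E | num id num | P P T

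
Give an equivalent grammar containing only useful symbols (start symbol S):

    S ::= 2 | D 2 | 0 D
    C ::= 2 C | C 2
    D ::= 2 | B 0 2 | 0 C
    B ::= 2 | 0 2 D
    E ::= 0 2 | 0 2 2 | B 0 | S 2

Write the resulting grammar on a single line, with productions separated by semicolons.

Generating nonterminals: {B, D, E, S}.
Reachable from S after that: {B, D, S}.
Removed useless symbols: {C, E} and every production mentioning them.

S ::= 2 | D 2 | 0 D; D ::= 2 | B 0 2; B ::= 2 | 0 2 D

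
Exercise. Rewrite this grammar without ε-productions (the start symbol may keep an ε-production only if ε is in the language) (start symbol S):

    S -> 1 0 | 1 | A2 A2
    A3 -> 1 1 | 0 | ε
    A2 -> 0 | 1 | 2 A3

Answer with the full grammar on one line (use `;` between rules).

Nullable set = {A3}.
ε ∉ L(G), so no ε-production is kept.
Expand every rule over subsets of its nullable positions: A2 → 2 A3 gives 2 A3 | 2.

S -> 1 0 | 1 | A2 A2; A3 -> 1 1 | 0; A2 -> 0 | 1 | 2 A3 | 2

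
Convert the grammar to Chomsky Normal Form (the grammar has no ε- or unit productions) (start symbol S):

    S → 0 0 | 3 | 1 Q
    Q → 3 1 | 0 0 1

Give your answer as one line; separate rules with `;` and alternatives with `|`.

S → X1 X1 | 3 | X2 Q; Q → X3 X2 | X1 Y1; X1 → 0; X2 → 1; X3 → 3; Y1 → X1 X2

Introduce a nonterminal for each terminal appearing in a rule of length ≥ 2: X1 → 0, X2 → 1, X3 → 3.
Binarize each right-hand side of length ≥ 3 by chaining fresh nonterminals (Y1, Y2, …): affected rules were Q → X1 X1 X2.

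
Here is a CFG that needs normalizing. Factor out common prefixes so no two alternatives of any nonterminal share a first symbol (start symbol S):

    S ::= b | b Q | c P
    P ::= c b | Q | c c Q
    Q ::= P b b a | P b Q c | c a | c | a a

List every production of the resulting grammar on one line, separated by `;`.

S ::= c P | b S'; P ::= Q | c P'; Q ::= a a | P b Q' | c Q''; S' ::= eps | Q; P' ::= b | c Q; Q' ::= b a | Q c; Q'' ::= a | eps

S has alternatives sharing prefix 'b': factor to S → b S' with S' → ε | Q.
P has alternatives sharing prefix 'c': factor to P → c P' with P' → b | c Q.
Q has alternatives sharing prefix 'P b': factor to Q → P b Q' with Q' → b a | Q c.
Q has alternatives sharing prefix 'c': factor to Q → c Q'' with Q'' → a | ε.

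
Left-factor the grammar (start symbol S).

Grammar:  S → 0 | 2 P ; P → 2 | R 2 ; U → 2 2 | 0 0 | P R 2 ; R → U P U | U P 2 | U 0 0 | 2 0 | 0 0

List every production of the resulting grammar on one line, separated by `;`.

S → 0 | 2 P; P → 2 | R 2; U → 2 2 | 0 0 | P R 2; R → 2 0 | 0 0 | U R'; R' → 0 0 | P R''; R'' → U | 2

R has alternatives sharing prefix 'U': factor to R → U R' with R' → P U | P 2 | 0 0.
R' has alternatives sharing prefix 'P': factor to R' → P R'' with R'' → U | 2.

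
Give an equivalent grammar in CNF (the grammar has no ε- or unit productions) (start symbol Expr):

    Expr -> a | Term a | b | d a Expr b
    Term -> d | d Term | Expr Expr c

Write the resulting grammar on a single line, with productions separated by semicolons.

Introduce a nonterminal for each terminal appearing in a rule of length ≥ 2: X1 → a, X2 → d, X3 → b, X4 → c.
Binarize each right-hand side of length ≥ 3 by chaining fresh nonterminals (Y1, Y2, …): affected rules were Expr → X2 X1 Expr X3; Term → Expr Expr X4.

Expr -> a | Term X1 | b | X2 Y1; Term -> d | X2 Term | Expr Y3; X1 -> a; X2 -> d; X3 -> b; X4 -> c; Y1 -> X1 Y2; Y2 -> Expr X3; Y3 -> Expr X4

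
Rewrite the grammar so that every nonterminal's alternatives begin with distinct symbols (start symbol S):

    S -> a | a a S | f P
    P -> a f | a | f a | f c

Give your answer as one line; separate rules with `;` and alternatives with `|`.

S -> f P | a S'; P -> a P' | f P''; S' -> ε | a S; P' -> f | ε; P'' -> a | c

S has alternatives sharing prefix 'a': factor to S → a S' with S' → ε | a S.
P has alternatives sharing prefix 'a': factor to P → a P' with P' → f | ε.
P has alternatives sharing prefix 'f': factor to P → f P'' with P'' → a | c.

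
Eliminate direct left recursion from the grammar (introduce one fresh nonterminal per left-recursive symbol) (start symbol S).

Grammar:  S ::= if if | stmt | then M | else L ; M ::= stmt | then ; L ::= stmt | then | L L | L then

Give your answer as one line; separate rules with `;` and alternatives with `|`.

S ::= if if | stmt | then M | else L; M ::= stmt | then; L ::= stmt L' | then L'; L' ::= L L' | then L' | ε

Directly left-recursive nonterminal: L.
For L: α = {L, then}, β = {stmt, then}. Rewrite as L → β L' and L' → α L' | ε.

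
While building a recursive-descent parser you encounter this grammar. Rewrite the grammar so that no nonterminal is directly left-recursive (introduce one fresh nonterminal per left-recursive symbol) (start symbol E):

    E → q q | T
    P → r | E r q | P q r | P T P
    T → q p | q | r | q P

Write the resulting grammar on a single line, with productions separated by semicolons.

E → q q | T; P → r P' | E r q P'; T → q p | q | r | q P; P' → q r P' | T P P' | ε

Left recursion appears on P.
For P: α = {q r, T P}, β = {r, E r q}. Rewrite as P → β P' and P' → α P' | ε.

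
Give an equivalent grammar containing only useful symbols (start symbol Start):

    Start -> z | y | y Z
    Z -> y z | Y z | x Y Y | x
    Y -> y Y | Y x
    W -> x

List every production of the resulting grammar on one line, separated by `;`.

Start -> z | y | y Z; Z -> y z | x

Generating nonterminals: {Start, W, Z}.
Reachable from Start after that: {Start, Z}.
Removed useless symbols: {W, Y} and every production mentioning them.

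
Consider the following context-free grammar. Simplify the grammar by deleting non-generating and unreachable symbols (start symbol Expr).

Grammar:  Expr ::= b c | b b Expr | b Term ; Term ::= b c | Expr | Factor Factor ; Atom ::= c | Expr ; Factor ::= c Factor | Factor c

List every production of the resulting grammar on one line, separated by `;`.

Generating nonterminals: {Atom, Expr, Term}.
Reachable from Expr after that: {Expr, Term}.
Removed useless symbols: {Atom, Factor} and every production mentioning them.

Expr ::= b c | b b Expr | b Term; Term ::= b c | Expr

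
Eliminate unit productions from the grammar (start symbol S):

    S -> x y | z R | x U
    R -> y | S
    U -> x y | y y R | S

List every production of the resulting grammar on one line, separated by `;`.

Unit pairs: R ⇒* {S}; U ⇒* {S}.
Replace each nonterminal's rules with the union of the non-unit rules of every nonterminal it unit-derives.

S -> x y | z R | x U; R -> x y | z R | x U | y; U -> x y | y y R | z R | x U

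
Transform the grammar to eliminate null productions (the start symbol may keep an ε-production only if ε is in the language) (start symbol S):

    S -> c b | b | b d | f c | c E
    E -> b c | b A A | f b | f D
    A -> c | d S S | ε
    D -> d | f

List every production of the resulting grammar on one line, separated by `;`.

Nullable nonterminals: {A}.
ε ∉ L(G), so no ε-production is kept.
For each production, add variants omitting each subset of nullable occurrences: E → b A A gives b A A | b A | b.

S -> c b | b | b d | f c | c E; E -> b c | b A A | b A | b | f b | f D; A -> c | d S S; D -> d | f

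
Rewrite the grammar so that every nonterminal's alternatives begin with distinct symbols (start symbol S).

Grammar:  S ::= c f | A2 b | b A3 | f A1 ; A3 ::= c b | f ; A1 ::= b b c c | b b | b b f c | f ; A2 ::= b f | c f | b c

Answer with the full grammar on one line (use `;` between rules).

S ::= c f | A2 b | b A3 | f A1; A3 ::= c b | f; A1 ::= f | b b A1'; A2 ::= c f | b A2'; A1' ::= c c | ε | f c; A2' ::= f | c

A1 has alternatives sharing prefix 'b b': factor to A1 → b b A1' with A1' → c c | ε | f c.
A2 has alternatives sharing prefix 'b': factor to A2 → b A2' with A2' → f | c.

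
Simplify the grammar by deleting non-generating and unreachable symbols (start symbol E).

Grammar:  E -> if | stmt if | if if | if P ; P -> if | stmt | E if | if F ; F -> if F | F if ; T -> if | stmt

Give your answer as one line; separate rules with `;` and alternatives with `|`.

Generating nonterminals: {E, P, T}.
Reachable from E after that: {E, P}.
Removed useless symbols: {F, T} and every production mentioning them.

E -> if | stmt if | if if | if P; P -> if | stmt | E if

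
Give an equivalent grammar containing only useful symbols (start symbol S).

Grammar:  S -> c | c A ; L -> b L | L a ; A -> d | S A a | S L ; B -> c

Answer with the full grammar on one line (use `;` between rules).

Generating nonterminals: {A, B, S}.
Reachable from S after that: {A, S}.
Removed useless symbols: {B, L} and every production mentioning them.

S -> c | c A; A -> d | S A a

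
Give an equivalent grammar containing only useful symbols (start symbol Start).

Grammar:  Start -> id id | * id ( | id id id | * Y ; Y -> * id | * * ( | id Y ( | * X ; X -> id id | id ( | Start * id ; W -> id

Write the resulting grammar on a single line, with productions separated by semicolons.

Generating nonterminals: {Start, W, X, Y}.
Reachable from Start after that: {Start, X, Y}.
Removed useless symbols: {W} and every production mentioning them.

Start -> id id | * id ( | id id id | * Y; Y -> * id | * * ( | id Y ( | * X; X -> id id | id ( | Start * id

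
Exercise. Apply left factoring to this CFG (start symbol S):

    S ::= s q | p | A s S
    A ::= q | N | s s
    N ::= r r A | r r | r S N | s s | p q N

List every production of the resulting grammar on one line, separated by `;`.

S ::= s q | p | A s S; A ::= q | N | s s; N ::= s s | p q N | r N'; N' ::= S N | r N''; N'' ::= A | ε

N has alternatives sharing prefix 'r': factor to N → r N' with N' → r A | r | S N.
N' has alternatives sharing prefix 'r': factor to N' → r N'' with N'' → A | ε.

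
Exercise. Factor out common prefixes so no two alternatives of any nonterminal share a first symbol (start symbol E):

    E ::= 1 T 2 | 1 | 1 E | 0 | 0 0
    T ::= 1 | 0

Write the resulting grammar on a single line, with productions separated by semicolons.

E has alternatives sharing prefix '1': factor to E → 1 E' with E' → T 2 | ε | E.
E has alternatives sharing prefix '0': factor to E → 0 E'' with E'' → ε | 0.

E ::= 1 E' | 0 E''; T ::= 1 | 0; E' ::= T 2 | ε | E; E'' ::= ε | 0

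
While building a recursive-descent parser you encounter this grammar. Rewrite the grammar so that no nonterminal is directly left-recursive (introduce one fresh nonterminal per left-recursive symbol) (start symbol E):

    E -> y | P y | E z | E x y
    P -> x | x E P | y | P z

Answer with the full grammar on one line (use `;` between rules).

E -> y E' | P y E'; P -> x P' | x E P P' | y P'; E' -> z E' | x y E' | ε; P' -> z P' | ε

E, P are directly left-recursive.
For E: α = {z, x y}, β = {y, P y}. Rewrite as E → β E' and E' → α E' | ε.
For P: α = {z}, β = {x, x E P, y}. Rewrite as P → β P' and P' → α P' | ε.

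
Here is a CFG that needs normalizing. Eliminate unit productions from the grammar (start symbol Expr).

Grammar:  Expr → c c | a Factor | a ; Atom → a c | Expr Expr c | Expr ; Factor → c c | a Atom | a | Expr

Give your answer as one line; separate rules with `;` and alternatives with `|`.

Expr → c c | a Factor | a; Atom → a c | Expr Expr c | c c | a Factor | a; Factor → c c | a Atom | a | a Factor

Unit pairs: Atom ⇒* {Expr}; Factor ⇒* {Expr}.
For each unit pair (A, B), copy every non-unit production of B to A, then drop all unit productions.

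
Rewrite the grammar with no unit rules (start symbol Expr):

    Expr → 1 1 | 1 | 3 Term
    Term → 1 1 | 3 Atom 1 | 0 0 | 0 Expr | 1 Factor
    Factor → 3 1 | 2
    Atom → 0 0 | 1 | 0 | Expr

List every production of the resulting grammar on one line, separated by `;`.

Unit pairs: Atom ⇒* {Expr}.
For every A with A ⇒* B via unit rules, add B's non-unit alternatives to A; then delete every rule of the form X → Y.

Expr → 1 1 | 1 | 3 Term; Term → 1 1 | 3 Atom 1 | 0 0 | 0 Expr | 1 Factor; Factor → 3 1 | 2; Atom → 0 0 | 1 | 0 | 1 1 | 3 Term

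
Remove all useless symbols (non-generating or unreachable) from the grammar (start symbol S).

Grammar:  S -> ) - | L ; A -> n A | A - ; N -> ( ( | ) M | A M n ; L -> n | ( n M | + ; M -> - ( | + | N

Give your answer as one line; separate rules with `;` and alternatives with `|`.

Generating nonterminals: {L, M, N, S}.
Reachable from S after that: {L, M, N, S}.
Removed useless symbols: {A} and every production mentioning them.

S -> ) - | L; N -> ( ( | ) M; L -> n | ( n M | +; M -> - ( | + | N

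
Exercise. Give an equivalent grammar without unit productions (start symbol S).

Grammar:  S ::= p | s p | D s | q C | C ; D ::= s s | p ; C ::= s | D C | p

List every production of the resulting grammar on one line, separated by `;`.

Unit pairs: S ⇒* {C}.
Replace each nonterminal's rules with the union of the non-unit rules of every nonterminal it unit-derives.

S ::= s | D C | p | s p | D s | q C; D ::= s s | p; C ::= s | D C | p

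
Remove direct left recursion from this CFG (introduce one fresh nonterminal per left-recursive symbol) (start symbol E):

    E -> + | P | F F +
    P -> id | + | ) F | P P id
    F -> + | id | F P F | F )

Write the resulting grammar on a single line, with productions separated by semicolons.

E -> + | P | F F +; P -> id P' | + P' | ) F P'; F -> + F' | id F'; P' -> P id P' | ε; F' -> P F F' | ) F' | ε

Directly left-recursive nonterminals: P, F.
For P: α = {P id}, β = {id, +, ) F}. Rewrite as P → β P' and P' → α P' | ε.
For F: α = {P F, )}, β = {+, id}. Rewrite as F → β F' and F' → α F' | ε.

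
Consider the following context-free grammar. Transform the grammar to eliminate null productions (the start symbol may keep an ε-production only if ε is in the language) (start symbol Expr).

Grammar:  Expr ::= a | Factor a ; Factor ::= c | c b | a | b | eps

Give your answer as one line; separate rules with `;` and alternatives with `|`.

Nullable nonterminals: {Factor}.
ε ∉ L(G), so no ε-production is kept.

Expr ::= a | Factor a; Factor ::= c | c b | a | b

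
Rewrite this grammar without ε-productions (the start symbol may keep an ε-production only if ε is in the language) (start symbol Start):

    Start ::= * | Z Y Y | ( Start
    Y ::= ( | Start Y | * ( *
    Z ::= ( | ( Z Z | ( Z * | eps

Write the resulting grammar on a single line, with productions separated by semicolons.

Nullable set = {Z}.
ε ∉ L(G), so no ε-production is kept.
For each production, add variants omitting each subset of nullable occurrences: Start → Z Y Y gives Z Y Y | Y Y. Z → ( Z Z gives ( Z Z | ( Z. Z → ( Z * gives ( Z * | ( *.

Start ::= * | Z Y Y | Y Y | ( Start; Y ::= ( | Start Y | * ( *; Z ::= ( | ( Z Z | ( Z | ( Z * | ( *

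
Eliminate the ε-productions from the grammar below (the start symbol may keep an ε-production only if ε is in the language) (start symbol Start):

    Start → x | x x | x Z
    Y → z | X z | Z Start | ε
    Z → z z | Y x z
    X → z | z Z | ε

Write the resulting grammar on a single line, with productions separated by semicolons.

Start → x | x x | x Z; Y → z | X z | Z Start; Z → z z | Y x z | x z; X → z | z Z

The nullable symbols are {X, Y}.
ε ∉ L(G), so no ε-production is kept.
Add the nullable-subset variants: Z → Y x z gives Y x z | x z.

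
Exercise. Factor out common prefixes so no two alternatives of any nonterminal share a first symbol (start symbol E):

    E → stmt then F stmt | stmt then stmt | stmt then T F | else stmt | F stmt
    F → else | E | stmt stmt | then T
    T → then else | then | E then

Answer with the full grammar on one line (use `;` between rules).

E has alternatives sharing prefix 'stmt then': factor to E → stmt then E' with E' → F stmt | stmt | T F.
T has alternatives sharing prefix 'then': factor to T → then T' with T' → else | ε.

E → else stmt | F stmt | stmt then E'; F → else | E | stmt stmt | then T; T → E then | then T'; E' → F stmt | stmt | T F; T' → else | ε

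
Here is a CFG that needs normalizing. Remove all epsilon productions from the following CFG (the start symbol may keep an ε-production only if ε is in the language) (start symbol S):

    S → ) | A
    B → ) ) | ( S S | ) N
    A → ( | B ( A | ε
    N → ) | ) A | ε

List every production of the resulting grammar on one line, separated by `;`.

The nullable symbols are {A, N, S}.
ε ∈ L(G) since S is nullable, so keep S → ε.
Add the nullable-subset variants: B → ( S S gives ( S S | ( S | (. B → ) N gives ) N | ). A → B ( A gives B ( A | B (.

S → ) | A | ε; B → ) ) | ( S S | ( S | ( | ) N | ); A → ( | B ( A | B (; N → ) | ) A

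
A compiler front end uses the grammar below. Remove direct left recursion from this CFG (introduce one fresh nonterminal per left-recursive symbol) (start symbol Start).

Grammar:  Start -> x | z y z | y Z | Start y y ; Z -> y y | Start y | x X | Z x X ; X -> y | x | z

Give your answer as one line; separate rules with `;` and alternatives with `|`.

Start, Z are directly left-recursive.
For Start: α = {y y}, β = {x, z y z, y Z}. Rewrite as Start → β Start1 and Start1 → α Start1 | ε.
For Z: α = {x X}, β = {y y, Start y, x X}. Rewrite as Z → β Z1 and Z1 → α Z1 | ε.

Start -> x Start1 | z y z Start1 | y Z Start1; Z -> y y Z1 | Start y Z1 | x X Z1; X -> y | x | z; Start1 -> y y Start1 | ε; Z1 -> x X Z1 | ε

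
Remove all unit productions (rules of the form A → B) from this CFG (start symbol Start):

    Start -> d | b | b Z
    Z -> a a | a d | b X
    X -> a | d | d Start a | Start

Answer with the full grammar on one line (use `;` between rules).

Start -> d | b | b Z; Z -> a a | a d | b X; X -> d | b | b Z | a | d Start a

Unit pairs: X ⇒* {Start}.
Replace each nonterminal's rules with the union of the non-unit rules of every nonterminal it unit-derives.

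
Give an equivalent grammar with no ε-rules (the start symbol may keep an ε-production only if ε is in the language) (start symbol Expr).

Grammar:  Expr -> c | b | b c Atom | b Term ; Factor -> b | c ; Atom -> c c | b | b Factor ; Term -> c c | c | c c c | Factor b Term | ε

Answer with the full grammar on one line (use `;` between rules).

Nullable set = {Term}.
ε ∉ L(G), so no ε-production is kept.
For each production, add variants omitting each subset of nullable occurrences: Term → Factor b Term gives Factor b Term | Factor b.

Expr -> c | b | b c Atom | b Term; Factor -> b | c; Atom -> c c | b | b Factor; Term -> c c | c | c c c | Factor b Term | Factor b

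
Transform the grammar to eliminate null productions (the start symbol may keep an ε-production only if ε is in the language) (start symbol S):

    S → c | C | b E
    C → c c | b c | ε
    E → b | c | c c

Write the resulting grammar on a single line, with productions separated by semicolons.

The nullable symbols are {C, S}.
ε ∈ L(G) since S is nullable, so keep S → ε.

S → c | C | b E | ε; C → c c | b c; E → b | c | c c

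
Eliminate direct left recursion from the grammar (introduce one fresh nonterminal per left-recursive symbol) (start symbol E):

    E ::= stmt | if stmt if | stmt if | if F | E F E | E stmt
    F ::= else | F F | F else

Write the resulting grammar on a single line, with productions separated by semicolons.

Directly left-recursive nonterminals: E, F.
For E: α = {F E, stmt}, β = {stmt, if stmt if, stmt if, if F}. Rewrite as E → β E' and E' → α E' | ε.
For F: α = {F, else}, β = {else}. Rewrite as F → β F' and F' → α F' | ε.

E ::= stmt E' | if stmt if E' | stmt if E' | if F E'; F ::= else F'; E' ::= F E E' | stmt E' | ε; F' ::= F F' | else F' | ε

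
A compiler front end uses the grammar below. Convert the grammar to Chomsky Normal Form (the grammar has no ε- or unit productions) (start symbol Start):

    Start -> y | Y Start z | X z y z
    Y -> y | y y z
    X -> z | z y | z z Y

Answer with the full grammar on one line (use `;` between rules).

Start -> y | Y Y1 | X Y2; Y -> y | X2 Y4; X -> z | X1 X2 | X1 Y5; X1 -> z; X2 -> y; Y1 -> Start X1; Y2 -> X1 Y3; Y3 -> X2 X1; Y4 -> X2 X1; Y5 -> X1 Y

Introduce a nonterminal for each terminal appearing in a rule of length ≥ 2: X1 → z, X2 → y.
Binarize each right-hand side of length ≥ 3 by chaining fresh nonterminals (Y1, Y2, …): affected rules were Start → Y Start X1; Start → X X1 X2 X1; Y → X2 X2 X1; X → X1 X1 Y.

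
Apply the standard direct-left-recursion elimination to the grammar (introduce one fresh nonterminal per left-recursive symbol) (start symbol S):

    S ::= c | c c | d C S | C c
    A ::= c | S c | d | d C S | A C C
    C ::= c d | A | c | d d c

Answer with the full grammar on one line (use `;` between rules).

A is directly left-recursive.
For A: α = {C C}, β = {c, S c, d, d C S}. Rewrite as A → β A' and A' → α A' | ε.

S ::= c | c c | d C S | C c; A ::= c A' | S c A' | d A' | d C S A'; C ::= c d | A | c | d d c; A' ::= C C A' | ε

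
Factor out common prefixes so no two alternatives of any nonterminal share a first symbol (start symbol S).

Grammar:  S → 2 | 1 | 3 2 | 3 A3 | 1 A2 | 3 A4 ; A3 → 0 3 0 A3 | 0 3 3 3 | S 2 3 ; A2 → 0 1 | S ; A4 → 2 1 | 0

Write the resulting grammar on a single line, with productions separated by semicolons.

S has alternatives sharing prefix '3': factor to S → 3 S' with S' → 2 | A3 | A4.
S has alternatives sharing prefix '1': factor to S → 1 S'' with S'' → ε | A2.
A3 has alternatives sharing prefix '0 3': factor to A3 → 0 3 A3' with A3' → 0 A3 | 3 3.

S → 2 | 3 S' | 1 S''; A3 → S 2 3 | 0 3 A3'; A2 → 0 1 | S; A4 → 2 1 | 0; S' → 2 | A3 | A4; S'' → epsilon | A2; A3' → 0 A3 | 3 3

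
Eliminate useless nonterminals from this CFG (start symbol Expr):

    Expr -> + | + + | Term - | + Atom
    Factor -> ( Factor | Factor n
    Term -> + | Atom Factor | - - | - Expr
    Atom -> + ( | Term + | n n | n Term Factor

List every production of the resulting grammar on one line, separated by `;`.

Expr -> + | + + | Term - | + Atom; Term -> + | - - | - Expr; Atom -> + ( | Term + | n n

Generating nonterminals: {Atom, Expr, Term}.
Reachable from Expr after that: {Atom, Expr, Term}.
Removed useless symbols: {Factor} and every production mentioning them.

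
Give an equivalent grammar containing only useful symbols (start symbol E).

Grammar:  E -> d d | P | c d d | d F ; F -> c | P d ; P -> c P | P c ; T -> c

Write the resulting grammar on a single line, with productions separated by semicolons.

Generating nonterminals: {E, F, T}.
Reachable from E after that: {E, F}.
Removed useless symbols: {P, T} and every production mentioning them.

E -> d d | c d d | d F; F -> c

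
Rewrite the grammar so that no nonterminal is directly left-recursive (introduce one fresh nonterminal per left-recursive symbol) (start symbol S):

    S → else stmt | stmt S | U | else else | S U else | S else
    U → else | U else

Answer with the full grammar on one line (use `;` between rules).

S, U are directly left-recursive.
For S: α = {U else, else}, β = {else stmt, stmt S, U, else else}. Rewrite as S → β S' and S' → α S' | ε.
For U: α = {else}, β = {else}. Rewrite as U → β U' and U' → α U' | ε.

S → else stmt S' | stmt S S' | U S' | else else S'; U → else U'; S' → U else S' | else S' | ε; U' → else U' | ε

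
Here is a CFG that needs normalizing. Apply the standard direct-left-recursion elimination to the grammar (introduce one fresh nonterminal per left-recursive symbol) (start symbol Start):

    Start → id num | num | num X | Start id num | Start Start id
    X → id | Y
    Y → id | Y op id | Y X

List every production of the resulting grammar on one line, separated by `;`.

Directly left-recursive nonterminals: Start, Y.
For Start: α = {id num, Start id}, β = {id num, num, num X}. Rewrite as Start → β Start1 and Start1 → α Start1 | ε.
For Y: α = {op id, X}, β = {id}. Rewrite as Y → β Y1 and Y1 → α Y1 | ε.

Start → id num Start1 | num Start1 | num X Start1; X → id | Y; Y → id Y1; Start1 → id num Start1 | Start id Start1 | ε; Y1 → op id Y1 | X Y1 | ε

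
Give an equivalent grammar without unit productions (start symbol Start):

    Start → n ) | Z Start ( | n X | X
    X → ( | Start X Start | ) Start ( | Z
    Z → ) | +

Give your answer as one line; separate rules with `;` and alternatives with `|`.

Start → ) | + | n ) | Z Start ( | n X | ( | Start X Start | ) Start (; X → ) | + | ( | Start X Start | ) Start (; Z → ) | +

Unit pairs: Start ⇒* {X, Z}; X ⇒* {Z}.
For every A with A ⇒* B via unit rules, add B's non-unit alternatives to A; then delete every rule of the form X → Y.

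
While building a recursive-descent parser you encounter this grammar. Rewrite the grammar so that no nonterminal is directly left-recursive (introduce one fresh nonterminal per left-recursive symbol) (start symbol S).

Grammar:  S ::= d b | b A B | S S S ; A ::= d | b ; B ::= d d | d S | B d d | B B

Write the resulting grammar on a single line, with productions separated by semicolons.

Left recursion appears on S, B.
For S: α = {S S}, β = {d b, b A B}. Rewrite as S → β S' and S' → α S' | ε.
For B: α = {d d, B}, β = {d d, d S}. Rewrite as B → β B' and B' → α B' | ε.

S ::= d b S' | b A B S'; A ::= d | b; B ::= d d B' | d S B'; S' ::= S S S' | ε; B' ::= d d B' | B B' | ε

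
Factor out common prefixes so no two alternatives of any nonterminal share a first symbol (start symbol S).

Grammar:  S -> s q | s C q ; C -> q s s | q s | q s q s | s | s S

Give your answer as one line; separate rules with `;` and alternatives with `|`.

S has alternatives sharing prefix 's': factor to S → s S' with S' → q | C q.
C has alternatives sharing prefix 'q s': factor to C → q s C' with C' → s | ε | q s.
C has alternatives sharing prefix 's': factor to C → s C'' with C'' → ε | S.

S -> s S'; C -> q s C' | s C''; S' -> q | C q; C' -> s | eps | q s; C'' -> eps | S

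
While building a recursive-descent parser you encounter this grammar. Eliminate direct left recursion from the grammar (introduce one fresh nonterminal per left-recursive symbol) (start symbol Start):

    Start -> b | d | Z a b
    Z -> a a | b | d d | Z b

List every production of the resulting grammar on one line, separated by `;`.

Z is directly left-recursive.
For Z: α = {b}, β = {a a, b, d d}. Rewrite as Z → β Z1 and Z1 → α Z1 | ε.

Start -> b | d | Z a b; Z -> a a Z1 | b Z1 | d d Z1; Z1 -> b Z1 | ε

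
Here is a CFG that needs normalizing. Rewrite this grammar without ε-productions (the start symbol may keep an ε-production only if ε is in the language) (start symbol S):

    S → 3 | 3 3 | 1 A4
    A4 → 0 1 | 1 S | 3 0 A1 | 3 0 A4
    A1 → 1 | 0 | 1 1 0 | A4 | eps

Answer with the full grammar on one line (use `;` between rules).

The nullable symbols are {A1}.
ε ∉ L(G), so no ε-production is kept.
For each production, add variants omitting each subset of nullable occurrences: A4 → 3 0 A1 gives 3 0 A1 | 3 0.

S → 3 | 3 3 | 1 A4; A4 → 0 1 | 1 S | 3 0 A1 | 3 0 | 3 0 A4; A1 → 1 | 0 | 1 1 0 | A4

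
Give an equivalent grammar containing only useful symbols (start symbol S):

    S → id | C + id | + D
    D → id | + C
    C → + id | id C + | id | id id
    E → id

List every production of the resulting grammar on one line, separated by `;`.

S → id | C + id | + D; D → id | + C; C → + id | id C + | id | id id

Generating nonterminals: {C, D, E, S}.
Reachable from S after that: {C, D, S}.
Removed useless symbols: {E} and every production mentioning them.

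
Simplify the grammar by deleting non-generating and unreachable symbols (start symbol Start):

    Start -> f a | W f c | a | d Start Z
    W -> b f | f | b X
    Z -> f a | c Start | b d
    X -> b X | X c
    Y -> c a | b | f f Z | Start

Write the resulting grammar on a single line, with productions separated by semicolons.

Start -> f a | W f c | a | d Start Z; W -> b f | f; Z -> f a | c Start | b d

Generating nonterminals: {Start, W, Y, Z}.
Reachable from Start after that: {Start, W, Z}.
Removed useless symbols: {X, Y} and every production mentioning them.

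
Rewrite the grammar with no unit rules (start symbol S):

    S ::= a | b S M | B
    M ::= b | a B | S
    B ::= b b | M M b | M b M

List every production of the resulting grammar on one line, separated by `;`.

S ::= b b | M M b | M b M | a | b S M; M ::= b b | M M b | M b M | a | b S M | b | a B; B ::= b b | M M b | M b M

Unit pairs: M ⇒* {B, S}; S ⇒* {B}.
For each unit pair (A, B), copy every non-unit production of B to A, then drop all unit productions.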